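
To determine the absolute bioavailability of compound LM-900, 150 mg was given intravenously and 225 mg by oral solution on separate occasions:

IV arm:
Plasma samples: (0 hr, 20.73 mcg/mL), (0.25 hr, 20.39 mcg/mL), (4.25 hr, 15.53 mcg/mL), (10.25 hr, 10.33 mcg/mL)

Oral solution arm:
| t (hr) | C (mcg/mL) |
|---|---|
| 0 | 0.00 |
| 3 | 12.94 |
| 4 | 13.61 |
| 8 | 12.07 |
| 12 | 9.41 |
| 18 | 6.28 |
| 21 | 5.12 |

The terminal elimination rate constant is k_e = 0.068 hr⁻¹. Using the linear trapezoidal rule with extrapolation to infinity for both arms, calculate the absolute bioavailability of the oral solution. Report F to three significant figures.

F = 0.580

Trapezoidal AUC_0→10.25 (IV):
  [0→0.25]: (20.73+20.39)/2 × 0.25 = 5.14
  [0.25→4.25]: (20.39+15.53)/2 × 4 = 71.84
  [4.25→10.25]: (15.53+10.33)/2 × 6 = 77.58
  Sum = 154.56 mcg/mL·hr
IV tail: 10.33/0.068 = 151.912; AUC_iv,0→∞ = 154.56 + 151.912 = 306.472 mcg/mL·hr
Trapezoidal AUC_0→21 (oral solution):
  [0→3]: (0.00+12.94)/2 × 3 = 19.41
  [3→4]: (12.94+13.61)/2 × 1 = 13.275
  [4→8]: (13.61+12.07)/2 × 4 = 51.36
  [8→12]: (12.07+9.41)/2 × 4 = 42.96
  [12→18]: (9.41+6.28)/2 × 6 = 47.07
  [18→21]: (6.28+5.12)/2 × 3 = 17.1
  Sum = 191.175 mcg/mL·hr
oral solution tail: 5.12/0.068 = 75.294; AUC_ev,0→∞ = 191.175 + 75.294 = 266.469 mcg/mL·hr
F = (AUC_ev/D_ev)/(AUC_iv/D_iv) = (266.469/225)/(306.472/150) = 1.18431/2.04315 = 0.5796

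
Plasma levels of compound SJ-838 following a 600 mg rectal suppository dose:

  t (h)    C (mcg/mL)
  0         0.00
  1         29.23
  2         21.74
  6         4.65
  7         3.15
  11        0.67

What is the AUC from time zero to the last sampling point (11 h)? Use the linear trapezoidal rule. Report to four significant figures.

Trapezoidal AUC_0→11:
  [0→1]: (0.00+29.23)/2 × 1 = 14.615
  [1→2]: (29.23+21.74)/2 × 1 = 25.485
  [2→6]: (21.74+4.65)/2 × 4 = 52.78
  [6→7]: (4.65+3.15)/2 × 1 = 3.9
  [7→11]: (3.15+0.67)/2 × 4 = 7.64
  Sum = 104.42 mcg/mL·h

AUC = 104.4 mcg/mL·h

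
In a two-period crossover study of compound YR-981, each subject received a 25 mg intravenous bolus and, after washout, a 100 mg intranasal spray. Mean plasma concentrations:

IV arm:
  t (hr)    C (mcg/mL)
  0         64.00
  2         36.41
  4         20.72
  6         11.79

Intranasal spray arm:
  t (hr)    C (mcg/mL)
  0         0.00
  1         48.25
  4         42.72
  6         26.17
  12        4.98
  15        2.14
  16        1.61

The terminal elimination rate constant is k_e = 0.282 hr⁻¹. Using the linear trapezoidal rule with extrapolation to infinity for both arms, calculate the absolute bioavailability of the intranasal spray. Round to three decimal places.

F = 0.368

Trapezoidal AUC_0→6 (IV):
  [0→2]: (64.00+36.41)/2 × 2 = 100.41
  [2→4]: (36.41+20.72)/2 × 2 = 57.13
  [4→6]: (20.72+11.79)/2 × 2 = 32.51
  Sum = 190.05 mcg/mL·hr
IV tail: 11.79/0.282 = 41.809; AUC_iv,0→∞ = 190.05 + 41.809 = 231.859 mcg/mL·hr
Trapezoidal AUC_0→16 (intranasal spray):
  [0→1]: (0.00+48.25)/2 × 1 = 24.125
  [1→4]: (48.25+42.72)/2 × 3 = 136.455
  [4→6]: (42.72+26.17)/2 × 2 = 68.89
  [6→12]: (26.17+4.98)/2 × 6 = 93.45
  [12→15]: (4.98+2.14)/2 × 3 = 10.68
  [15→16]: (2.14+1.61)/2 × 1 = 1.875
  Sum = 335.475 mcg/mL·hr
intranasal spray tail: 1.61/0.282 = 5.709; AUC_ev,0→∞ = 335.475 + 5.709 = 341.184 mcg/mL·hr
F = (AUC_ev/D_ev)/(AUC_iv/D_iv) = (341.184/100)/(231.859/25) = 3.41184/9.27436 = 0.3679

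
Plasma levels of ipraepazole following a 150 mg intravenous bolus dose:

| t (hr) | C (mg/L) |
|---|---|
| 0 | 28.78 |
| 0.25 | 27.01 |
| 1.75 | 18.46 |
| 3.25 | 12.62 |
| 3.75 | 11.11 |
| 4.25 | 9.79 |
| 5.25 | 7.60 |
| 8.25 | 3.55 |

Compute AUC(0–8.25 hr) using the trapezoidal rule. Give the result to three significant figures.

Trapezoidal AUC_0→8.25:
  [0→0.25]: (28.78+27.01)/2 × 0.25 = 6.97375
  [0.25→1.75]: (27.01+18.46)/2 × 1.5 = 34.1025
  [1.75→3.25]: (18.46+12.62)/2 × 1.5 = 23.31
  [3.25→3.75]: (12.62+11.11)/2 × 0.5 = 5.9325
  [3.75→4.25]: (11.11+9.79)/2 × 0.5 = 5.225
  [4.25→5.25]: (9.79+7.60)/2 × 1 = 8.695
  [5.25→8.25]: (7.60+3.55)/2 × 3 = 16.725
  Sum = 100.96375 mg/L·hr

AUC = 101 mg/L·hr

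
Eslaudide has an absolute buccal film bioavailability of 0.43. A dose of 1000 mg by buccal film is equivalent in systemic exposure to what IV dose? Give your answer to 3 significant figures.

D_iv = 430 mg

Systemic exposure from an extravascular dose = F × D_ev, so the equivalent IV dose is F × D_ev.
D_iv = F × D_ev = 0.43 × 1000 = 430 mg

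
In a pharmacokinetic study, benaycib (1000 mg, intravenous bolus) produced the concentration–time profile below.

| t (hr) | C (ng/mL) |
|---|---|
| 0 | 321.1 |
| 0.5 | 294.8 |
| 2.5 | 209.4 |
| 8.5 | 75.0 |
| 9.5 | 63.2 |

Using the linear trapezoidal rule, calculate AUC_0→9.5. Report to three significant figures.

Trapezoidal AUC_0→9.5:
  [0→0.5]: (321.1+294.8)/2 × 0.5 = 153.975
  [0.5→2.5]: (294.8+209.4)/2 × 2 = 504.2
  [2.5→8.5]: (209.4+75.0)/2 × 6 = 853.2
  [8.5→9.5]: (75.0+63.2)/2 × 1 = 69.1
  Sum = 1580.475 ng/mL·hr

AUC = 1580 ng/mL·hr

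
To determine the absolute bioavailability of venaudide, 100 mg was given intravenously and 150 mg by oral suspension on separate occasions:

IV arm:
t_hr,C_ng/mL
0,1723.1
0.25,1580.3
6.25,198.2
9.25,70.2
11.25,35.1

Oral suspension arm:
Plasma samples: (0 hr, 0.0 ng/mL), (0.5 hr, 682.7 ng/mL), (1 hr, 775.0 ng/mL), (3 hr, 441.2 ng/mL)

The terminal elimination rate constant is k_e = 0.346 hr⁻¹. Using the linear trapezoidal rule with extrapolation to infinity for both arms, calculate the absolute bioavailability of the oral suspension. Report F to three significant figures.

Trapezoidal AUC_0→11.25 (IV):
  [0→0.25]: (1723.1+1580.3)/2 × 0.25 = 412.925
  [0.25→6.25]: (1580.3+198.2)/2 × 6 = 5335.5
  [6.25→9.25]: (198.2+70.2)/2 × 3 = 402.6
  [9.25→11.25]: (70.2+35.1)/2 × 2 = 105.3
  Sum = 6256.325 ng/mL·hr
IV tail: 35.1/0.346 = 101.445; AUC_iv,0→∞ = 6256.325 + 101.445 = 6357.77 ng/mL·hr
Trapezoidal AUC_0→3 (oral suspension):
  [0→0.5]: (0.0+682.7)/2 × 0.5 = 170.675
  [0.5→1]: (682.7+775.0)/2 × 0.5 = 364.425
  [1→3]: (775.0+441.2)/2 × 2 = 1216.2
  Sum = 1751.3 ng/mL·hr
oral suspension tail: 441.2/0.346 = 1275.145; AUC_ev,0→∞ = 1751.3 + 1275.145 = 3026.445 ng/mL·hr
F = (AUC_ev/D_ev)/(AUC_iv/D_iv) = (3026.445/150)/(6357.77/100) = 20.1763/63.5777 = 0.3173

F = 0.317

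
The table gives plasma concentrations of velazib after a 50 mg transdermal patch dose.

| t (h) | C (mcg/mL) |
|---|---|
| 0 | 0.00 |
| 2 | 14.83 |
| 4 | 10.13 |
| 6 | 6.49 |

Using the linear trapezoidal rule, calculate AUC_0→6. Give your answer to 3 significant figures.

AUC = 56.4 mcg/mL·h

Trapezoidal AUC_0→6:
  [0→2]: (0.00+14.83)/2 × 2 = 14.83
  [2→4]: (14.83+10.13)/2 × 2 = 24.96
  [4→6]: (10.13+6.49)/2 × 2 = 16.62
  Sum = 56.41 mcg/mL·h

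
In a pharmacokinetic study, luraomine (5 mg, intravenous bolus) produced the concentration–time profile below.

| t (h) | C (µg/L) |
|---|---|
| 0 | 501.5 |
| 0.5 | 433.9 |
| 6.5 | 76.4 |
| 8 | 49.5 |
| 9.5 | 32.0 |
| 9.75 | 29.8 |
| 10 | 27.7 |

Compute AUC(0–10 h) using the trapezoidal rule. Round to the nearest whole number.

Trapezoidal AUC_0→10:
  [0→0.5]: (501.5+433.9)/2 × 0.5 = 233.85
  [0.5→6.5]: (433.9+76.4)/2 × 6 = 1530.9
  [6.5→8]: (76.4+49.5)/2 × 1.5 = 94.425
  [8→9.5]: (49.5+32.0)/2 × 1.5 = 61.125
  [9.5→9.75]: (32.0+29.8)/2 × 0.25 = 7.725
  [9.75→10]: (29.8+27.7)/2 × 0.25 = 7.1875
  Sum = 1935.2125 µg/L·h

AUC = 1935 µg/L·h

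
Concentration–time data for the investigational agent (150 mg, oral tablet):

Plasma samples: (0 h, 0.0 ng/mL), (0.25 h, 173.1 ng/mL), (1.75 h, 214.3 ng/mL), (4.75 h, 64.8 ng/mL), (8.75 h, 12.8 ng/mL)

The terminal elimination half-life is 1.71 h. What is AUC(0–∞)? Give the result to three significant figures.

AUC = 918 ng/mL·h

Trapezoidal AUC_0→8.75:
  [0→0.25]: (0.0+173.1)/2 × 0.25 = 21.6375
  [0.25→1.75]: (173.1+214.3)/2 × 1.5 = 290.55
  [1.75→4.75]: (214.3+64.8)/2 × 3 = 418.65
  [4.75→8.75]: (64.8+12.8)/2 × 4 = 155.2
  Sum = 886.0375 ng/mL·h
k_e = ln2 / t½ = 0.693147 / 1.71 = 0.4053 h^-1
Extrapolated tail: C_last / k_e = 12.8 / 0.4053 = 31.582
AUC_0→∞ = 886.0375 + 31.582 = 917.6195 ng/mL·h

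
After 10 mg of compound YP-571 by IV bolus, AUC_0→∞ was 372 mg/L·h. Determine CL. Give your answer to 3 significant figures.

CL = 0.0269 L/h

CL = Dose_iv / AUC_0→∞
   = 10 / 372 = 0.0268817 L/h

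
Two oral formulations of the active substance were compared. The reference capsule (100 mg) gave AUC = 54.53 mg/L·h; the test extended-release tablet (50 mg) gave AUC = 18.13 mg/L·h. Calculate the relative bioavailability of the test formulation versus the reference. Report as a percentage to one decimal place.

F_rel = (AUC_test/D_test) / (AUC_ref/D_ref)
      = (18.13/50) / (54.53/100)
      = 0.3626 / 0.5453 = 0.6650 = 66.50%

F_rel = 66.5%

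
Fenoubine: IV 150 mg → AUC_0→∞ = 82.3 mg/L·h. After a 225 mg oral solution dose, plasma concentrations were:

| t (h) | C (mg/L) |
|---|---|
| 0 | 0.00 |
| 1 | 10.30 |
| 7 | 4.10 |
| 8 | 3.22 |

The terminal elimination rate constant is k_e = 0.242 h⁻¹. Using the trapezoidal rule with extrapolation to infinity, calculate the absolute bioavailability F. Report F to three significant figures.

Trapezoidal AUC_0→8 (oral solution):
  [0→1]: (0.00+10.30)/2 × 1 = 5.15
  [1→7]: (10.30+4.10)/2 × 6 = 43.2
  [7→8]: (4.10+3.22)/2 × 1 = 3.66
  Sum = 52.01 mg/L·h
Tail: C_last/k_e = 3.22/0.242 = 13.306
AUC_0→∞ (oral solution) = 52.01 + 13.306 = 65.316 mg/L·h
F = (AUC_ev/D_ev)/(AUC_iv/D_iv) = (65.316/225)/(82.3/150) = 0.290293/0.548667 = 0.5291

F = 0.529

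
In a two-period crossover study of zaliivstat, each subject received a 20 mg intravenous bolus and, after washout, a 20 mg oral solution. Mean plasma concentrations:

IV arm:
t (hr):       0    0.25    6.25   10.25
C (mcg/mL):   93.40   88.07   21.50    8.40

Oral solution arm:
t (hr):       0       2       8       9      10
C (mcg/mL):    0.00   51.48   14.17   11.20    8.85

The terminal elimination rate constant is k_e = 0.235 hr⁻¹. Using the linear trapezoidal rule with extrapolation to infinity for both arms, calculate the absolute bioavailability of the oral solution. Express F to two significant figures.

F = 0.69

Trapezoidal AUC_0→10.25 (IV):
  [0→0.25]: (93.40+88.07)/2 × 0.25 = 22.68375
  [0.25→6.25]: (88.07+21.50)/2 × 6 = 328.71
  [6.25→10.25]: (21.50+8.40)/2 × 4 = 59.8
  Sum = 411.19375 mcg/mL·hr
IV tail: 8.40/0.235 = 35.745; AUC_iv,0→∞ = 411.19375 + 35.745 = 446.93875 mcg/mL·hr
Trapezoidal AUC_0→10 (oral solution):
  [0→2]: (0.00+51.48)/2 × 2 = 51.48
  [2→8]: (51.48+14.17)/2 × 6 = 196.95
  [8→9]: (14.17+11.20)/2 × 1 = 12.685
  [9→10]: (11.20+8.85)/2 × 1 = 10.025
  Sum = 271.14 mcg/mL·hr
oral solution tail: 8.85/0.235 = 37.660; AUC_ev,0→∞ = 271.14 + 37.660 = 308.8 mcg/mL·hr
F = (AUC_ev/D_ev)/(AUC_iv/D_iv) = (308.8/20)/(446.93875/20) = 15.44/22.3469 = 0.6909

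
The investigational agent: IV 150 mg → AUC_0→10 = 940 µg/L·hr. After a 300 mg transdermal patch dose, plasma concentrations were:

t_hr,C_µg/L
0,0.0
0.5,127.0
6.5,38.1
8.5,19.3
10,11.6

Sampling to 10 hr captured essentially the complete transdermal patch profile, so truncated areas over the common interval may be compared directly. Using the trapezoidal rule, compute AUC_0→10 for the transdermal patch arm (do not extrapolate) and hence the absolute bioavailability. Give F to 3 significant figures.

Trapezoidal AUC_0→10 (transdermal patch):
  [0→0.5]: (0.0+127.0)/2 × 0.5 = 31.75
  [0.5→6.5]: (127.0+38.1)/2 × 6 = 495.3
  [6.5→8.5]: (38.1+19.3)/2 × 2 = 57.4
  [8.5→10]: (19.3+11.6)/2 × 1.5 = 23.175
  Sum = 607.625 µg/L·hr
F = (AUC_ev/D_ev)/(AUC_iv/D_iv) = (607.625/300)/(940/150) = 2.02542/6.26667 = 0.3232

F = 0.323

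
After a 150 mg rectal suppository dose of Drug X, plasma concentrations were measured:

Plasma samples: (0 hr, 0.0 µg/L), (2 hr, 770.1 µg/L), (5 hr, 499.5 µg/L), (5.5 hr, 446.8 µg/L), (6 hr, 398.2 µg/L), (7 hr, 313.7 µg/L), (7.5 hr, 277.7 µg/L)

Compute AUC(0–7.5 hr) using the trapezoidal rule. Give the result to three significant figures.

Trapezoidal AUC_0→7.5:
  [0→2]: (0.0+770.1)/2 × 2 = 770.1
  [2→5]: (770.1+499.5)/2 × 3 = 1904.4
  [5→5.5]: (499.5+446.8)/2 × 0.5 = 236.575
  [5.5→6]: (446.8+398.2)/2 × 0.5 = 211.25
  [6→7]: (398.2+313.7)/2 × 1 = 355.95
  [7→7.5]: (313.7+277.7)/2 × 0.5 = 147.85
  Sum = 3626.125 µg/L·hr

AUC = 3630 µg/L·hr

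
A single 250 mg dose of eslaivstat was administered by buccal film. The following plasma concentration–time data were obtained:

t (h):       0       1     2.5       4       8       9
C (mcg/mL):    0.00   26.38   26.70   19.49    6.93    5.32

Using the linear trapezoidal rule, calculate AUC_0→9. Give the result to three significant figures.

Trapezoidal AUC_0→9:
  [0→1]: (0.00+26.38)/2 × 1 = 13.19
  [1→2.5]: (26.38+26.70)/2 × 1.5 = 39.81
  [2.5→4]: (26.70+19.49)/2 × 1.5 = 34.6425
  [4→8]: (19.49+6.93)/2 × 4 = 52.84
  [8→9]: (6.93+5.32)/2 × 1 = 6.125
  Sum = 146.6075 mcg/mL·h

AUC = 147 mcg/mL·h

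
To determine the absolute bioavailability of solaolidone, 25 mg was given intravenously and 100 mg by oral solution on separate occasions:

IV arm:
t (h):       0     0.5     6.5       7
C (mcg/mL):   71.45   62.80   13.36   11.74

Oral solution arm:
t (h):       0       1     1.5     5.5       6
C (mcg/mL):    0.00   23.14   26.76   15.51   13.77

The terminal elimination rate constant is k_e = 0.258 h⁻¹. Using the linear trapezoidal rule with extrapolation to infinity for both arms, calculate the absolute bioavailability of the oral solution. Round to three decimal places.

Trapezoidal AUC_0→7 (IV):
  [0→0.5]: (71.45+62.80)/2 × 0.5 = 33.5625
  [0.5→6.5]: (62.80+13.36)/2 × 6 = 228.48
  [6.5→7]: (13.36+11.74)/2 × 0.5 = 6.275
  Sum = 268.3175 mcg/mL·h
IV tail: 11.74/0.258 = 45.504; AUC_iv,0→∞ = 268.3175 + 45.504 = 313.8215 mcg/mL·h
Trapezoidal AUC_0→6 (oral solution):
  [0→1]: (0.00+23.14)/2 × 1 = 11.57
  [1→1.5]: (23.14+26.76)/2 × 0.5 = 12.475
  [1.5→5.5]: (26.76+15.51)/2 × 4 = 84.54
  [5.5→6]: (15.51+13.77)/2 × 0.5 = 7.32
  Sum = 115.905 mcg/mL·h
oral solution tail: 13.77/0.258 = 53.372; AUC_ev,0→∞ = 115.905 + 53.372 = 169.277 mcg/mL·h
F = (AUC_ev/D_ev)/(AUC_iv/D_iv) = (169.277/100)/(313.8215/25) = 1.69277/12.55286 = 0.1349

F = 0.135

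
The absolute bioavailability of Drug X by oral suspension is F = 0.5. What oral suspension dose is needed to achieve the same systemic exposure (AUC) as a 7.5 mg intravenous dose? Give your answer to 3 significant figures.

D_oral = 15.0 mg

For equal systemic exposure: F × D_ev = D_iv
D_ev = D_iv / F = 7.5 / 0.5 = 15 mg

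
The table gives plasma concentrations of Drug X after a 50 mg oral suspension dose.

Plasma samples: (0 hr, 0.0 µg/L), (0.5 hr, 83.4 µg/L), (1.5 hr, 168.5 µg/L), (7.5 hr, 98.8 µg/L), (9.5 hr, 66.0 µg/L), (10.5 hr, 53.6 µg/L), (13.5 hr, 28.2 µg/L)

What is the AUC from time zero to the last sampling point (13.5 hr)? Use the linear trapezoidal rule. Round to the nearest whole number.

AUC = 1296 µg/L·hr

Trapezoidal AUC_0→13.5:
  [0→0.5]: (0.0+83.4)/2 × 0.5 = 20.85
  [0.5→1.5]: (83.4+168.5)/2 × 1 = 125.95
  [1.5→7.5]: (168.5+98.8)/2 × 6 = 801.9
  [7.5→9.5]: (98.8+66.0)/2 × 2 = 164.8
  [9.5→10.5]: (66.0+53.6)/2 × 1 = 59.8
  [10.5→13.5]: (53.6+28.2)/2 × 3 = 122.7
  Sum = 1296.0 µg/L·hr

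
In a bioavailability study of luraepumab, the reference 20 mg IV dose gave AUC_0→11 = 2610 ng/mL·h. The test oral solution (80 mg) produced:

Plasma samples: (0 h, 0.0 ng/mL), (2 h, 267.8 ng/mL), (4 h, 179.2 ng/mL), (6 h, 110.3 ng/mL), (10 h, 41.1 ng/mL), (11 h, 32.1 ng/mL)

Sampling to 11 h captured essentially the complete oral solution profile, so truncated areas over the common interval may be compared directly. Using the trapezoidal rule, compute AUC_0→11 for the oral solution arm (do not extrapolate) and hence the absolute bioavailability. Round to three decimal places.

F = 0.129

Trapezoidal AUC_0→11 (oral solution):
  [0→2]: (0.0+267.8)/2 × 2 = 267.8
  [2→4]: (267.8+179.2)/2 × 2 = 447.0
  [4→6]: (179.2+110.3)/2 × 2 = 289.5
  [6→10]: (110.3+41.1)/2 × 4 = 302.8
  [10→11]: (41.1+32.1)/2 × 1 = 36.6
  Sum = 1343.7 ng/mL·h
F = (AUC_ev/D_ev)/(AUC_iv/D_iv) = (1343.7/80)/(2610/20) = 16.79625/130.5 = 0.1287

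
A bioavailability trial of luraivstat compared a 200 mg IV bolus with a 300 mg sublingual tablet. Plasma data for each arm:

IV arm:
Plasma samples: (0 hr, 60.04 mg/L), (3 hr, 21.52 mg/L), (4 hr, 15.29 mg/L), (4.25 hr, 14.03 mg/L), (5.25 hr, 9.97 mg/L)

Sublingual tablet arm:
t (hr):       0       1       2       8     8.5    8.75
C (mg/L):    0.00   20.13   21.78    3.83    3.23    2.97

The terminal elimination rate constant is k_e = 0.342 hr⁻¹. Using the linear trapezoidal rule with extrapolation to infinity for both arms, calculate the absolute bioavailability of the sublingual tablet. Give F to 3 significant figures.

Trapezoidal AUC_0→5.25 (IV):
  [0→3]: (60.04+21.52)/2 × 3 = 122.34
  [3→4]: (21.52+15.29)/2 × 1 = 18.405
  [4→4.25]: (15.29+14.03)/2 × 0.25 = 3.665
  [4.25→5.25]: (14.03+9.97)/2 × 1 = 12.0
  Sum = 156.41 mg/L·hr
IV tail: 9.97/0.342 = 29.152; AUC_iv,0→∞ = 156.41 + 29.152 = 185.562 mg/L·hr
Trapezoidal AUC_0→8.75 (sublingual tablet):
  [0→1]: (0.00+20.13)/2 × 1 = 10.065
  [1→2]: (20.13+21.78)/2 × 1 = 20.955
  [2→8]: (21.78+3.83)/2 × 6 = 76.83
  [8→8.5]: (3.83+3.23)/2 × 0.5 = 1.765
  [8.5→8.75]: (3.23+2.97)/2 × 0.25 = 0.775
  Sum = 110.39 mg/L·hr
sublingual tablet tail: 2.97/0.342 = 8.684; AUC_ev,0→∞ = 110.39 + 8.684 = 119.074 mg/L·hr
F = (AUC_ev/D_ev)/(AUC_iv/D_iv) = (119.074/300)/(185.562/200) = 0.396913/0.92781 = 0.4278

F = 0.428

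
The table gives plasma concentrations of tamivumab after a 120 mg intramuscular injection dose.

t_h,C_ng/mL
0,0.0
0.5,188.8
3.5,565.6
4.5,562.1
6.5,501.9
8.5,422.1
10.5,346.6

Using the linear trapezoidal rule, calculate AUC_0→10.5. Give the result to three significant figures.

Trapezoidal AUC_0→10.5:
  [0→0.5]: (0.0+188.8)/2 × 0.5 = 47.2
  [0.5→3.5]: (188.8+565.6)/2 × 3 = 1131.6
  [3.5→4.5]: (565.6+562.1)/2 × 1 = 563.85
  [4.5→6.5]: (562.1+501.9)/2 × 2 = 1064.0
  [6.5→8.5]: (501.9+422.1)/2 × 2 = 924.0
  [8.5→10.5]: (422.1+346.6)/2 × 2 = 768.7
  Sum = 4499.35 ng/mL·h

AUC = 4500 ng/mL·h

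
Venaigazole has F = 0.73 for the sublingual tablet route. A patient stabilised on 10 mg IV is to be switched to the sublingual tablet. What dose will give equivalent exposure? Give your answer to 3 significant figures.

D_sublingual = 13.7 mg

For equal systemic exposure: F × D_ev = D_iv
D_ev = D_iv / F = 10 / 0.73 = 13.6986 mg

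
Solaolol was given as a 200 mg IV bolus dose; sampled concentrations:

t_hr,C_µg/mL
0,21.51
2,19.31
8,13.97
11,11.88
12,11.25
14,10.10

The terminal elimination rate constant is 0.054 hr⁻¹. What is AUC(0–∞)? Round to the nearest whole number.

AUC = 399 µg/mL·hr

Trapezoidal AUC_0→14:
  [0→2]: (21.51+19.31)/2 × 2 = 40.82
  [2→8]: (19.31+13.97)/2 × 6 = 99.84
  [8→11]: (13.97+11.88)/2 × 3 = 38.775
  [11→12]: (11.88+11.25)/2 × 1 = 11.565
  [12→14]: (11.25+10.10)/2 × 2 = 21.35
  Sum = 212.35 µg/mL·hr
Extrapolated tail: C_last / k_e = 10.10 / 0.054 = 187.037
AUC_0→∞ = 212.35 + 187.037 = 399.387 µg/mL·hr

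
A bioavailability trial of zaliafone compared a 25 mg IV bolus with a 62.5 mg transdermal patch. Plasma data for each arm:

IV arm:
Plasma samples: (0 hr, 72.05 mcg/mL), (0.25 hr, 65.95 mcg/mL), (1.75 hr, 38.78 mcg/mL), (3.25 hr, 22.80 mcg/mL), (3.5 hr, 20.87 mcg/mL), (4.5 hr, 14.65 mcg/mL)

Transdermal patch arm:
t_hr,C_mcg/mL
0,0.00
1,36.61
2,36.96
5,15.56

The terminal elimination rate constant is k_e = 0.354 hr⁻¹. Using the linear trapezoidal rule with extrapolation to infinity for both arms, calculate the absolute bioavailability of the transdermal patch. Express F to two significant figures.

F = 0.34

Trapezoidal AUC_0→4.5 (IV):
  [0→0.25]: (72.05+65.95)/2 × 0.25 = 17.25
  [0.25→1.75]: (65.95+38.78)/2 × 1.5 = 78.5475
  [1.75→3.25]: (38.78+22.80)/2 × 1.5 = 46.185
  [3.25→3.5]: (22.80+20.87)/2 × 0.25 = 5.45875
  [3.5→4.5]: (20.87+14.65)/2 × 1 = 17.76
  Sum = 165.20125 mcg/mL·hr
IV tail: 14.65/0.354 = 41.384; AUC_iv,0→∞ = 165.20125 + 41.384 = 206.58525 mcg/mL·hr
Trapezoidal AUC_0→5 (transdermal patch):
  [0→1]: (0.00+36.61)/2 × 1 = 18.305
  [1→2]: (36.61+36.96)/2 × 1 = 36.785
  [2→5]: (36.96+15.56)/2 × 3 = 78.78
  Sum = 133.87 mcg/mL·hr
transdermal patch tail: 15.56/0.354 = 43.955; AUC_ev,0→∞ = 133.87 + 43.955 = 177.825 mcg/mL·hr
F = (AUC_ev/D_ev)/(AUC_iv/D_iv) = (177.825/62.5)/(206.58525/25) = 2.8452/8.26341 = 0.3443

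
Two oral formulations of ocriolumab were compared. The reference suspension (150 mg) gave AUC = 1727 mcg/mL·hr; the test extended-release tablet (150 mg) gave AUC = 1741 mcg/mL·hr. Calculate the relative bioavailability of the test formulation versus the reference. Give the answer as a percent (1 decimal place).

F_rel = 100.8%

F_rel = (AUC_test/D_test) / (AUC_ref/D_ref)
      = (1741/150) / (1727/150)
      = 11.6067 / 11.5133 = 1.0081 = 100.81%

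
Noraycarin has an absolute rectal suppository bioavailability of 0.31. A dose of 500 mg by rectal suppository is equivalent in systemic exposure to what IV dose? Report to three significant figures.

D_iv = 155 mg

Systemic exposure from an extravascular dose = F × D_ev, so the equivalent IV dose is F × D_ev.
D_iv = F × D_ev = 0.31 × 500 = 155 mg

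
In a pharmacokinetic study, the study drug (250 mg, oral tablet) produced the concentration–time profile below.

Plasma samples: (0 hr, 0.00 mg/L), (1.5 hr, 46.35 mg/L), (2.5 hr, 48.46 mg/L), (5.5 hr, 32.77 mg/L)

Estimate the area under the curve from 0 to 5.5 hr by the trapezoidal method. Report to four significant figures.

Trapezoidal AUC_0→5.5:
  [0→1.5]: (0.00+46.35)/2 × 1.5 = 34.7625
  [1.5→2.5]: (46.35+48.46)/2 × 1 = 47.405
  [2.5→5.5]: (48.46+32.77)/2 × 3 = 121.845
  Sum = 204.0125 mg/L·hr

AUC = 204.0 mg/L·hr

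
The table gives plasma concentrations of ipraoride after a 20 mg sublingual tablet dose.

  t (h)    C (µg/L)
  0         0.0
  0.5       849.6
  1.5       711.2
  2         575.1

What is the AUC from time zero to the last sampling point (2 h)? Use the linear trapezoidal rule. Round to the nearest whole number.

Trapezoidal AUC_0→2:
  [0→0.5]: (0.0+849.6)/2 × 0.5 = 212.4
  [0.5→1.5]: (849.6+711.2)/2 × 1 = 780.4
  [1.5→2]: (711.2+575.1)/2 × 0.5 = 321.575
  Sum = 1314.375 µg/L·h

AUC = 1314 µg/L·h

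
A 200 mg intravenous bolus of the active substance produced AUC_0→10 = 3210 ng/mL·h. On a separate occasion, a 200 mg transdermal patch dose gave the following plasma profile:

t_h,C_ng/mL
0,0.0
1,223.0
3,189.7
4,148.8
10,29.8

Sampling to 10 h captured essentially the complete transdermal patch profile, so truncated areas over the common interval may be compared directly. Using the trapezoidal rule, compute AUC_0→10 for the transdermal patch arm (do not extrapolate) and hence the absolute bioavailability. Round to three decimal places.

F = 0.383

Trapezoidal AUC_0→10 (transdermal patch):
  [0→1]: (0.0+223.0)/2 × 1 = 111.5
  [1→3]: (223.0+189.7)/2 × 2 = 412.7
  [3→4]: (189.7+148.8)/2 × 1 = 169.25
  [4→10]: (148.8+29.8)/2 × 6 = 535.8
  Sum = 1229.25 ng/mL·h
F = (AUC_ev/D_ev)/(AUC_iv/D_iv) = (1229.25/200)/(3210/200) = 6.14625/16.05 = 0.3829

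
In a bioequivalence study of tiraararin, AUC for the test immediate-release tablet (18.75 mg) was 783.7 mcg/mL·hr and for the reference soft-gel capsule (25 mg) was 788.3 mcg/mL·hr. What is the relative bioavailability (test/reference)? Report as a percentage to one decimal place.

F_rel = 132.6%

F_rel = (AUC_test/D_test) / (AUC_ref/D_ref)
      = (783.7/18.75) / (788.3/25)
      = 41.7973 / 31.532 = 1.3256 = 132.56%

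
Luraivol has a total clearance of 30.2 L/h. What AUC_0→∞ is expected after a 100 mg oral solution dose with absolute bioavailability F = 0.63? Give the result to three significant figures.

AUC_0→∞ = F × Dose / CL
        = 0.63 × 100 / 30.2 = 2.08609 mg/L·h

AUC = 2.09 mg/L·h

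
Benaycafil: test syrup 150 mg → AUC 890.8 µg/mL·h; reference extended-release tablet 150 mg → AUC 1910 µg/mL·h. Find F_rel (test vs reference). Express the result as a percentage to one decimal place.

F_rel = 46.6%

F_rel = (AUC_test/D_test) / (AUC_ref/D_ref)
      = (890.8/150) / (1910/150)
      = 5.93867 / 12.7333 = 0.4664 = 46.64%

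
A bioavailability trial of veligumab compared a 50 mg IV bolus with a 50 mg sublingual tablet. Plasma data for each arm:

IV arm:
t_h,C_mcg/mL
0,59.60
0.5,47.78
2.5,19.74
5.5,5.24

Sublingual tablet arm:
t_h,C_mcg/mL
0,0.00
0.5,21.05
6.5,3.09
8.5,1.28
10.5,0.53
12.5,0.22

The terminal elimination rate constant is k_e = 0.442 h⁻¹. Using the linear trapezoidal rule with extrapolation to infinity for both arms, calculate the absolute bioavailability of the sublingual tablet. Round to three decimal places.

Trapezoidal AUC_0→5.5 (IV):
  [0→0.5]: (59.60+47.78)/2 × 0.5 = 26.845
  [0.5→2.5]: (47.78+19.74)/2 × 2 = 67.52
  [2.5→5.5]: (19.74+5.24)/2 × 3 = 37.47
  Sum = 131.835 mcg/mL·h
IV tail: 5.24/0.442 = 11.855; AUC_iv,0→∞ = 131.835 + 11.855 = 143.69 mcg/mL·h
Trapezoidal AUC_0→12.5 (sublingual tablet):
  [0→0.5]: (0.00+21.05)/2 × 0.5 = 5.2625
  [0.5→6.5]: (21.05+3.09)/2 × 6 = 72.42
  [6.5→8.5]: (3.09+1.28)/2 × 2 = 4.37
  [8.5→10.5]: (1.28+0.53)/2 × 2 = 1.81
  [10.5→12.5]: (0.53+0.22)/2 × 2 = 0.75
  Sum = 84.6125 mcg/mL·h
sublingual tablet tail: 0.22/0.442 = 0.498; AUC_ev,0→∞ = 84.6125 + 0.498 = 85.1105 mcg/mL·h
F = (AUC_ev/D_ev)/(AUC_iv/D_iv) = (85.1105/50)/(143.69/50) = 1.70221/2.8738 = 0.5923

F = 0.592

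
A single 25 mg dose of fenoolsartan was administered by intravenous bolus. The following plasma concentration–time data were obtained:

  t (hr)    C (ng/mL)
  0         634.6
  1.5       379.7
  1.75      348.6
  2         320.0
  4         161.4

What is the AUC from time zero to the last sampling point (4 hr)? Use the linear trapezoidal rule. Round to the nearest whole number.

Trapezoidal AUC_0→4:
  [0→1.5]: (634.6+379.7)/2 × 1.5 = 760.725
  [1.5→1.75]: (379.7+348.6)/2 × 0.25 = 91.0375
  [1.75→2]: (348.6+320.0)/2 × 0.25 = 83.575
  [2→4]: (320.0+161.4)/2 × 2 = 481.4
  Sum = 1416.7375 ng/mL·hr

AUC = 1417 ng/mL·hr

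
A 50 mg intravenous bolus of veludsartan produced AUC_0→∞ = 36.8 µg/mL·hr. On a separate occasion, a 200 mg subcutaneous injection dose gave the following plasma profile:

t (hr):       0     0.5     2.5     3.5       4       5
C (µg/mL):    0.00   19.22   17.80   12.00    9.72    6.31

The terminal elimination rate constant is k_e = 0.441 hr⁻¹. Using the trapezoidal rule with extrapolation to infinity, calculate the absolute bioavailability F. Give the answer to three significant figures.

F = 0.574

Trapezoidal AUC_0→5 (subcutaneous injection):
  [0→0.5]: (0.00+19.22)/2 × 0.5 = 4.805
  [0.5→2.5]: (19.22+17.80)/2 × 2 = 37.02
  [2.5→3.5]: (17.80+12.00)/2 × 1 = 14.9
  [3.5→4]: (12.00+9.72)/2 × 0.5 = 5.43
  [4→5]: (9.72+6.31)/2 × 1 = 8.015
  Sum = 70.17 µg/mL·hr
Tail: C_last/k_e = 6.31/0.441 = 14.308
AUC_0→∞ (subcutaneous injection) = 70.17 + 14.308 = 84.478 µg/mL·hr
F = (AUC_ev/D_ev)/(AUC_iv/D_iv) = (84.478/200)/(36.8/50) = 0.42239/0.736 = 0.5739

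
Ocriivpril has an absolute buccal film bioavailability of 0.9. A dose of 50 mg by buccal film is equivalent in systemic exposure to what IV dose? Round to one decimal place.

Systemic exposure from an extravascular dose = F × D_ev, so the equivalent IV dose is F × D_ev.
D_iv = F × D_ev = 0.9 × 50 = 45 mg

D_iv = 45.0 mg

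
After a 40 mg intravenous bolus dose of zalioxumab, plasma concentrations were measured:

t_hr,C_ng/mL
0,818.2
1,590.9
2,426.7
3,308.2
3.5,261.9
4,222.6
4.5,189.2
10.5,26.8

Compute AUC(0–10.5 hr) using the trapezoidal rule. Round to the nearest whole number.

AUC = 2595 ng/mL·hr

Trapezoidal AUC_0→10.5:
  [0→1]: (818.2+590.9)/2 × 1 = 704.55
  [1→2]: (590.9+426.7)/2 × 1 = 508.8
  [2→3]: (426.7+308.2)/2 × 1 = 367.45
  [3→3.5]: (308.2+261.9)/2 × 0.5 = 142.525
  [3.5→4]: (261.9+222.6)/2 × 0.5 = 121.125
  [4→4.5]: (222.6+189.2)/2 × 0.5 = 102.95
  [4.5→10.5]: (189.2+26.8)/2 × 6 = 648.0
  Sum = 2595.4 ng/mL·hr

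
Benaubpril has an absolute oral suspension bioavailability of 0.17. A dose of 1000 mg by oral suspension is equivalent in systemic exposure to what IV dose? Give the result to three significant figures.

D_iv = 170 mg

Systemic exposure from an extravascular dose = F × D_ev, so the equivalent IV dose is F × D_ev.
D_iv = F × D_ev = 0.17 × 1000 = 170 mg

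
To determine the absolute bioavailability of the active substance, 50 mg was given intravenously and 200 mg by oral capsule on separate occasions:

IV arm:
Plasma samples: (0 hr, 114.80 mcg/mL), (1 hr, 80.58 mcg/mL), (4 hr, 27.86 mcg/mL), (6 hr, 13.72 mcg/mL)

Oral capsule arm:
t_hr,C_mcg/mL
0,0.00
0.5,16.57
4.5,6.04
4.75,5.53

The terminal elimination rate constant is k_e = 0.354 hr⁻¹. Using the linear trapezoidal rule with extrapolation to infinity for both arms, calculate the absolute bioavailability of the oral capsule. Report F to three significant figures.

F = 0.0487

Trapezoidal AUC_0→6 (IV):
  [0→1]: (114.80+80.58)/2 × 1 = 97.69
  [1→4]: (80.58+27.86)/2 × 3 = 162.66
  [4→6]: (27.86+13.72)/2 × 2 = 41.58
  Sum = 301.93 mcg/mL·hr
IV tail: 13.72/0.354 = 38.757; AUC_iv,0→∞ = 301.93 + 38.757 = 340.687 mcg/mL·hr
Trapezoidal AUC_0→4.75 (oral capsule):
  [0→0.5]: (0.00+16.57)/2 × 0.5 = 4.1425
  [0.5→4.5]: (16.57+6.04)/2 × 4 = 45.22
  [4.5→4.75]: (6.04+5.53)/2 × 0.25 = 1.44625
  Sum = 50.80875 mcg/mL·hr
oral capsule tail: 5.53/0.354 = 15.621; AUC_ev,0→∞ = 50.80875 + 15.621 = 66.42975 mcg/mL·hr
F = (AUC_ev/D_ev)/(AUC_iv/D_iv) = (66.42975/200)/(340.687/50) = 0.33214875/6.81374 = 0.0487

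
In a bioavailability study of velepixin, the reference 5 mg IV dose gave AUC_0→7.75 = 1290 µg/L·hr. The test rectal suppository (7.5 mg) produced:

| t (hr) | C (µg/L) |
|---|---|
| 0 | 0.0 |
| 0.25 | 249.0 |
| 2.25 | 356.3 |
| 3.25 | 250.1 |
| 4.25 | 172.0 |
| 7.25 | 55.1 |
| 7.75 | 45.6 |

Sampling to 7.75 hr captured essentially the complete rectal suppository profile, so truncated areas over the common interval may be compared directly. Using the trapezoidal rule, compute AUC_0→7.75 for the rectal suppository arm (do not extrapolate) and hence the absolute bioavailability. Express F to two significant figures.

F = 0.78

Trapezoidal AUC_0→7.75 (rectal suppository):
  [0→0.25]: (0.0+249.0)/2 × 0.25 = 31.125
  [0.25→2.25]: (249.0+356.3)/2 × 2 = 605.3
  [2.25→3.25]: (356.3+250.1)/2 × 1 = 303.2
  [3.25→4.25]: (250.1+172.0)/2 × 1 = 211.05
  [4.25→7.25]: (172.0+55.1)/2 × 3 = 340.65
  [7.25→7.75]: (55.1+45.6)/2 × 0.5 = 25.175
  Sum = 1516.5 µg/L·hr
F = (AUC_ev/D_ev)/(AUC_iv/D_iv) = (1516.5/7.5)/(1290/5) = 202.2/258 = 0.7837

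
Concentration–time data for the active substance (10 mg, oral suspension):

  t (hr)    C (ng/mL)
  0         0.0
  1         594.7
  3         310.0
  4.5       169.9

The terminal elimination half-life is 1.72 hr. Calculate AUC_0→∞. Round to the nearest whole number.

Trapezoidal AUC_0→4.5:
  [0→1]: (0.0+594.7)/2 × 1 = 297.35
  [1→3]: (594.7+310.0)/2 × 2 = 904.7
  [3→4.5]: (310.0+169.9)/2 × 1.5 = 359.925
  Sum = 1561.975 ng/mL·hr
k_e = ln2 / t½ = 0.693147 / 1.72 = 0.4030 hr^-1
Extrapolated tail: C_last / k_e = 169.9 / 0.403 = 421.588
AUC_0→∞ = 1561.975 + 421.588 = 1983.563 ng/mL·hr

AUC = 1984 ng/mL·hr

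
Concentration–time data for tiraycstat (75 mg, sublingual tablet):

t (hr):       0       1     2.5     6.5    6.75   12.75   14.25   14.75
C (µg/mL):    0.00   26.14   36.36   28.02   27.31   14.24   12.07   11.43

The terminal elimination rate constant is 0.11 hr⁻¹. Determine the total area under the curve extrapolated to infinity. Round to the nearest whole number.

Trapezoidal AUC_0→14.75:
  [0→1]: (0.00+26.14)/2 × 1 = 13.07
  [1→2.5]: (26.14+36.36)/2 × 1.5 = 46.875
  [2.5→6.5]: (36.36+28.02)/2 × 4 = 128.76
  [6.5→6.75]: (28.02+27.31)/2 × 0.25 = 6.91625
  [6.75→12.75]: (27.31+14.24)/2 × 6 = 124.65
  [12.75→14.25]: (14.24+12.07)/2 × 1.5 = 19.7325
  [14.25→14.75]: (12.07+11.43)/2 × 0.5 = 5.875
  Sum = 345.87875 µg/mL·hr
Extrapolated tail: C_last / k_e = 11.43 / 0.11 = 103.909
AUC_0→∞ = 345.87875 + 103.909 = 449.78775 µg/mL·hr

AUC = 450 µg/mL·hr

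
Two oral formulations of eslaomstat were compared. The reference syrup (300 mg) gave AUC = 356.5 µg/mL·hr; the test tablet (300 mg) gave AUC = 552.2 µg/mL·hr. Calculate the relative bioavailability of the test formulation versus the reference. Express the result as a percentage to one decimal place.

F_rel = 154.9%

F_rel = (AUC_test/D_test) / (AUC_ref/D_ref)
      = (552.2/300) / (356.5/300)
      = 1.84067 / 1.18833 = 1.5490 = 154.90%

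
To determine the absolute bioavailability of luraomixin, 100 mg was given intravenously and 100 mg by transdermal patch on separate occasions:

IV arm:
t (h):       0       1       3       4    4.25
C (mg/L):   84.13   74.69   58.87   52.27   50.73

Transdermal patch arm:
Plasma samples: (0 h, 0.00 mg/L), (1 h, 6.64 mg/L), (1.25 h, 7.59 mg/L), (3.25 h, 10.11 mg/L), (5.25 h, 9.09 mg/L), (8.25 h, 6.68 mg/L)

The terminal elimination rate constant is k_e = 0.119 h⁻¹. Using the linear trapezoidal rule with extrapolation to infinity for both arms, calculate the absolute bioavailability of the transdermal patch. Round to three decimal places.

Trapezoidal AUC_0→4.25 (IV):
  [0→1]: (84.13+74.69)/2 × 1 = 79.41
  [1→3]: (74.69+58.87)/2 × 2 = 133.56
  [3→4]: (58.87+52.27)/2 × 1 = 55.57
  [4→4.25]: (52.27+50.73)/2 × 0.25 = 12.875
  Sum = 281.415 mg/L·h
IV tail: 50.73/0.119 = 426.303; AUC_iv,0→∞ = 281.415 + 426.303 = 707.718 mg/L·h
Trapezoidal AUC_0→8.25 (transdermal patch):
  [0→1]: (0.00+6.64)/2 × 1 = 3.32
  [1→1.25]: (6.64+7.59)/2 × 0.25 = 1.77875
  [1.25→3.25]: (7.59+10.11)/2 × 2 = 17.7
  [3.25→5.25]: (10.11+9.09)/2 × 2 = 19.2
  [5.25→8.25]: (9.09+6.68)/2 × 3 = 23.655
  Sum = 65.65375 mg/L·h
transdermal patch tail: 6.68/0.119 = 56.134; AUC_ev,0→∞ = 65.65375 + 56.134 = 121.78775 mg/L·h
F = (AUC_ev/D_ev)/(AUC_iv/D_iv) = (121.78775/100)/(707.718/100) = 1.2178775/7.07718 = 0.1721

F = 0.172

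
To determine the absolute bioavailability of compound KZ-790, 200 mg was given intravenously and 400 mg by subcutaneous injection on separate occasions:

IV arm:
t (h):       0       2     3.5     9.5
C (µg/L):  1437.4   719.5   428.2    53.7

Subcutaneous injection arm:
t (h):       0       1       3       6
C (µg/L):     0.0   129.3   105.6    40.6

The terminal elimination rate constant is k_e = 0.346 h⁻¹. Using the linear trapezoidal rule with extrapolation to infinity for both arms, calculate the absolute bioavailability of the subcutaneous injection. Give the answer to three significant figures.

F = 0.0689

Trapezoidal AUC_0→9.5 (IV):
  [0→2]: (1437.4+719.5)/2 × 2 = 2156.9
  [2→3.5]: (719.5+428.2)/2 × 1.5 = 860.775
  [3.5→9.5]: (428.2+53.7)/2 × 6 = 1445.7
  Sum = 4463.375 µg/L·h
IV tail: 53.7/0.346 = 155.202; AUC_iv,0→∞ = 4463.375 + 155.202 = 4618.577 µg/L·h
Trapezoidal AUC_0→6 (subcutaneous injection):
  [0→1]: (0.0+129.3)/2 × 1 = 64.65
  [1→3]: (129.3+105.6)/2 × 2 = 234.9
  [3→6]: (105.6+40.6)/2 × 3 = 219.3
  Sum = 518.85 µg/L·h
subcutaneous injection tail: 40.6/0.346 = 117.341; AUC_ev,0→∞ = 518.85 + 117.341 = 636.191 µg/L·h
F = (AUC_ev/D_ev)/(AUC_iv/D_iv) = (636.191/400)/(4618.577/200) = 1.5904775/23.092885 = 0.0689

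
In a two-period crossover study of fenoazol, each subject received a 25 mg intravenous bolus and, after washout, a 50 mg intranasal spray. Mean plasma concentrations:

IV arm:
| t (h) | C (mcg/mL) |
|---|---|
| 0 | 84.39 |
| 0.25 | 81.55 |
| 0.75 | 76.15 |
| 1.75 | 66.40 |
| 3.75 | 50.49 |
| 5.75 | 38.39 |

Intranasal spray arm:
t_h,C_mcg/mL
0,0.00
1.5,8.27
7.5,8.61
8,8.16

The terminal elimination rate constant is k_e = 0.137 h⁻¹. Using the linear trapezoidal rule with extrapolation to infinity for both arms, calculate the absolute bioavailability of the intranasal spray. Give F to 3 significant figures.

F = 0.0977

Trapezoidal AUC_0→5.75 (IV):
  [0→0.25]: (84.39+81.55)/2 × 0.25 = 20.7425
  [0.25→0.75]: (81.55+76.15)/2 × 0.5 = 39.425
  [0.75→1.75]: (76.15+66.40)/2 × 1 = 71.275
  [1.75→3.75]: (66.40+50.49)/2 × 2 = 116.89
  [3.75→5.75]: (50.49+38.39)/2 × 2 = 88.88
  Sum = 337.2125 mcg/mL·h
IV tail: 38.39/0.137 = 280.219; AUC_iv,0→∞ = 337.2125 + 280.219 = 617.4315 mcg/mL·h
Trapezoidal AUC_0→8 (intranasal spray):
  [0→1.5]: (0.00+8.27)/2 × 1.5 = 6.2025
  [1.5→7.5]: (8.27+8.61)/2 × 6 = 50.64
  [7.5→8]: (8.61+8.16)/2 × 0.5 = 4.1925
  Sum = 61.035 mcg/mL·h
intranasal spray tail: 8.16/0.137 = 59.562; AUC_ev,0→∞ = 61.035 + 59.562 = 120.597 mcg/mL·h
F = (AUC_ev/D_ev)/(AUC_iv/D_iv) = (120.597/50)/(617.4315/25) = 2.41194/24.69726 = 0.0977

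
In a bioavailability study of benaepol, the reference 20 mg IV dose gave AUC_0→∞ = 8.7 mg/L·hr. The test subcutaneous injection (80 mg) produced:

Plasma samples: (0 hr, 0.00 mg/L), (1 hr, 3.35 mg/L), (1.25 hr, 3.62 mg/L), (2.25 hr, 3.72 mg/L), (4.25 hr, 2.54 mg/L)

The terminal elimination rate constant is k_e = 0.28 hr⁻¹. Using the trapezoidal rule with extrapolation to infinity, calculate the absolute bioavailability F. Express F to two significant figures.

F = 0.62

Trapezoidal AUC_0→4.25 (subcutaneous injection):
  [0→1]: (0.00+3.35)/2 × 1 = 1.675
  [1→1.25]: (3.35+3.62)/2 × 0.25 = 0.87125
  [1.25→2.25]: (3.62+3.72)/2 × 1 = 3.67
  [2.25→4.25]: (3.72+2.54)/2 × 2 = 6.26
  Sum = 12.47625 mg/L·hr
Tail: C_last/k_e = 2.54/0.28 = 9.071
AUC_0→∞ (subcutaneous injection) = 12.47625 + 9.071 = 21.54725 mg/L·hr
F = (AUC_ev/D_ev)/(AUC_iv/D_iv) = (21.54725/80)/(8.7/20) = 0.269341/0.435 = 0.6192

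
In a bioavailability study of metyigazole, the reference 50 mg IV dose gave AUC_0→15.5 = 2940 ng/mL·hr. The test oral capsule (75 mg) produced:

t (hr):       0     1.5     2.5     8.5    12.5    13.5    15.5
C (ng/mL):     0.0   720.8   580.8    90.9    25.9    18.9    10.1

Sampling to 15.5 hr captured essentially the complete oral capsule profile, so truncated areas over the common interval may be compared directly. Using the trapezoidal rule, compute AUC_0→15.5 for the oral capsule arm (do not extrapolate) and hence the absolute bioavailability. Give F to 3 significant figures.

Trapezoidal AUC_0→15.5 (oral capsule):
  [0→1.5]: (0.0+720.8)/2 × 1.5 = 540.6
  [1.5→2.5]: (720.8+580.8)/2 × 1 = 650.8
  [2.5→8.5]: (580.8+90.9)/2 × 6 = 2015.1
  [8.5→12.5]: (90.9+25.9)/2 × 4 = 233.6
  [12.5→13.5]: (25.9+18.9)/2 × 1 = 22.4
  [13.5→15.5]: (18.9+10.1)/2 × 2 = 29.0
  Sum = 3491.5 ng/mL·hr
F = (AUC_ev/D_ev)/(AUC_iv/D_iv) = (3491.5/75)/(2940/50) = 46.5533/58.8 = 0.7917

F = 0.792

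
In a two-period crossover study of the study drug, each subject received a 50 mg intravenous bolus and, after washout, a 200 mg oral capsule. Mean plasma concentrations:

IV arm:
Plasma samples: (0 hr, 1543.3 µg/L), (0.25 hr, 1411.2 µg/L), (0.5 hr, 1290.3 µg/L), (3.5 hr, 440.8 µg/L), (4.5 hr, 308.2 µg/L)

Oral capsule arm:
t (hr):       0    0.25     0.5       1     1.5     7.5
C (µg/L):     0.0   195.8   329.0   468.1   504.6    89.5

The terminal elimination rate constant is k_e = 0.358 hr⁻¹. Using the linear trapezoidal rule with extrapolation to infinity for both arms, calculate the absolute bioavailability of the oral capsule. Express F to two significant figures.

Trapezoidal AUC_0→4.5 (IV):
  [0→0.25]: (1543.3+1411.2)/2 × 0.25 = 369.3125
  [0.25→0.5]: (1411.2+1290.3)/2 × 0.25 = 337.6875
  [0.5→3.5]: (1290.3+440.8)/2 × 3 = 2596.65
  [3.5→4.5]: (440.8+308.2)/2 × 1 = 374.5
  Sum = 3678.15 µg/L·hr
IV tail: 308.2/0.358 = 860.894; AUC_iv,0→∞ = 3678.15 + 860.894 = 4539.044 µg/L·hr
Trapezoidal AUC_0→7.5 (oral capsule):
  [0→0.25]: (0.0+195.8)/2 × 0.25 = 24.475
  [0.25→0.5]: (195.8+329.0)/2 × 0.25 = 65.6
  [0.5→1]: (329.0+468.1)/2 × 0.5 = 199.275
  [1→1.5]: (468.1+504.6)/2 × 0.5 = 243.175
  [1.5→7.5]: (504.6+89.5)/2 × 6 = 1782.3
  Sum = 2314.825 µg/L·hr
oral capsule tail: 89.5/0.358 = 250.000; AUC_ev,0→∞ = 2314.825 + 250.000 = 2564.825 µg/L·hr
F = (AUC_ev/D_ev)/(AUC_iv/D_iv) = (2564.825/200)/(4539.044/50) = 12.824125/90.78088 = 0.1413

F = 0.14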